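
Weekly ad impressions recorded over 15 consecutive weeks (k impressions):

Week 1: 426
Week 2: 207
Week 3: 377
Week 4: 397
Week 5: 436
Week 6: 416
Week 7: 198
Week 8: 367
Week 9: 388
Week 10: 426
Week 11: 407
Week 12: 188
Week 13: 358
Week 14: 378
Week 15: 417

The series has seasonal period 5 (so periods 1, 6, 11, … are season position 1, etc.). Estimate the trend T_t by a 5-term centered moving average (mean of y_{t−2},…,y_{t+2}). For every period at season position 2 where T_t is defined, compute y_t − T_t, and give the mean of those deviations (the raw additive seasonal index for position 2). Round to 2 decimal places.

Season position 2 occurs at t = 7, 12 (where T_t is defined).
t=7: T_7 = 361.0000; y_7 − T_7 = 198 − 361.0000 = -163.0000
t=12: T_12 = 351.4000; y_12 − T_12 = 188 − 351.4000 = -163.4000
Mean deviation: (-163.0000 + -163.4000) / 2 = -163.20

-163.20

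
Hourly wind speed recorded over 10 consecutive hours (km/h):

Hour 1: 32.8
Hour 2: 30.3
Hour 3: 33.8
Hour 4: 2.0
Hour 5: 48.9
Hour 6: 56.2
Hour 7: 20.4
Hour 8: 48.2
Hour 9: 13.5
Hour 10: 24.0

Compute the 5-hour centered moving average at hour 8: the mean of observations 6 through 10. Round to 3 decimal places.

Sum of periods 6–10: 56.2 + 20.4 + 48.2 + 13.5 + 24.0 = 162.3
Divide by 5: 162.3 / 5 = 32.460

32.460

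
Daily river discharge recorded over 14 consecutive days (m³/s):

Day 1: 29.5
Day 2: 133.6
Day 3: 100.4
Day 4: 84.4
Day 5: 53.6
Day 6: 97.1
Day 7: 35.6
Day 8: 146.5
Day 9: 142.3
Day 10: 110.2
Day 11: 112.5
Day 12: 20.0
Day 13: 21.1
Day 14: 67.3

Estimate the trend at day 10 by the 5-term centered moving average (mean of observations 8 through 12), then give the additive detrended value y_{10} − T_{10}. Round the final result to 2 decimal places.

3.90

Trend T_10 = (146.5 + 142.3 + 110.2 + 112.5 + 20.0) / 5 = 531.5/5 = 106.3000
Detrended value: 110.2 − 106.3000 = 3.90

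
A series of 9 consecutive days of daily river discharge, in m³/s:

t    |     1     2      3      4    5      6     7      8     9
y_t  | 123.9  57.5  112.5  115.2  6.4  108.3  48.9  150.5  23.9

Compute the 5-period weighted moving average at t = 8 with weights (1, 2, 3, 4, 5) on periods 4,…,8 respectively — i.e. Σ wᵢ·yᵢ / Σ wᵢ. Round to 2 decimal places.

93.40

Weighted sum: 1·115.2 + 2·6.4 + 3·108.3 + 4·48.9 + 5·150.5 = 115.2 + 12.8 + 324.9 + 195.6 + 752.5 = 1401.0
Weight total: 1 + 2 + 3 + 4 + 5 = 15
WMA = 1401.0 / 15 = 93.40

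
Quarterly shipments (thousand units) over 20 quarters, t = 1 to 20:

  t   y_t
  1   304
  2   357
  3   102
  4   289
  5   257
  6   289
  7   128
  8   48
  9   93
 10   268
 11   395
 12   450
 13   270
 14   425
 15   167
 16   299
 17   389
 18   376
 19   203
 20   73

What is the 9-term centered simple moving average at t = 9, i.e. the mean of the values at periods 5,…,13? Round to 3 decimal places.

Sum of periods 5–13: 257 + 289 + 128 + 48 + 93 + 268 + 395 + 450 + 270 = 2198
Divide by 9: 2198 / 9 = 244.222

244.222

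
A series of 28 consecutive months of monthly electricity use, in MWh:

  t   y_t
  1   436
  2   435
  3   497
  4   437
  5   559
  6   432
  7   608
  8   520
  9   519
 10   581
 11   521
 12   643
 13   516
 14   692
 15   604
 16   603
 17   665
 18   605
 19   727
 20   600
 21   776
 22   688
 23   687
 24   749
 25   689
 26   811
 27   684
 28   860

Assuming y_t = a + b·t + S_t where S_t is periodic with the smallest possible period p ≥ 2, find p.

First differences y_{t+1} − y_t: -1, 62, -60, 122, -127, 176, -88, -1, 62, -60, 122, -127, 176, -88, -1, 62, …
The difference pattern repeats every 7 terms and not for any smaller step, so p = 7.

7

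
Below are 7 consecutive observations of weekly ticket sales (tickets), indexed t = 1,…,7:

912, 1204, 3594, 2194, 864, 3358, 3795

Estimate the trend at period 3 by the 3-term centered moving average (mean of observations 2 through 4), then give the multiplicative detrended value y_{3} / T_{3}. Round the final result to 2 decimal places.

Trend T_3 = (1204 + 3594 + 2194) / 3 = 6992/3 = 2330.6667
Ratio to trend: 3594 / 2330.6667 = 1.54

1.54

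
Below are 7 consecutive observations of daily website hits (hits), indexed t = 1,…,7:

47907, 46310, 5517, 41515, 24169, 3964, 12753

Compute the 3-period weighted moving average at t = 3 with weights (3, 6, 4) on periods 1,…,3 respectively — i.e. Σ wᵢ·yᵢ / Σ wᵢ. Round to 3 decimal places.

34126.846

Weighted sum: 3·47907 + 6·46310 + 4·5517 = 143721 + 277860 + 22068 = 443649
Weight total: 3 + 6 + 4 = 13
WMA = 443649 / 13 = 34126.846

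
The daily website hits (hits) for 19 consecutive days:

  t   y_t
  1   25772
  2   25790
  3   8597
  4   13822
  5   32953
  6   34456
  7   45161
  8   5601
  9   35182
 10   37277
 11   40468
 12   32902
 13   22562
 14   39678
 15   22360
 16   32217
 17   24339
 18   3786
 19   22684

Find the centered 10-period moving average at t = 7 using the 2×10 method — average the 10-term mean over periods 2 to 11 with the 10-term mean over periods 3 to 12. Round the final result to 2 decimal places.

Sum over 2–11: 25790 + 8597 + 13822 + 32953 + 34456 + 45161 + 5601 + 35182 + 37277 + 40468 = 279307
Sum over 3–12: 8597 + 13822 + 32953 + 34456 + 45161 + 5601 + 35182 + 37277 + 40468 + 32902 = 286419
CMA at t=7 = (279307 + 286419) / (2·10) = 565726 / 20 = 28286.30

28286.30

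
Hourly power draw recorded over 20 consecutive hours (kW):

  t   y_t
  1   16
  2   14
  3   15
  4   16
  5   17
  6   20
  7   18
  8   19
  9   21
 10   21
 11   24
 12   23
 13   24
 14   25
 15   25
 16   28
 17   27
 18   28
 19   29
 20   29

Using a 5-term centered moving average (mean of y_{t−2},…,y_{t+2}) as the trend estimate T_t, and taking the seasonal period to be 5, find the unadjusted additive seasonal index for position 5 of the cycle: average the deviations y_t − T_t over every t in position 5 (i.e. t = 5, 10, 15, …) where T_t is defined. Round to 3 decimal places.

Season position 5 occurs at t = 5, 10, 15 (where T_t is defined).
t=5: T_5 = 17.20000; y_5 − T_5 = 17 − 17.20000 = -0.20000
t=10: T_10 = 21.60000; y_10 − T_10 = 21 − 21.60000 = -0.60000
t=15: T_15 = 25.80000; y_15 − T_15 = 25 − 25.80000 = -0.80000
Mean deviation: (-0.20000 + -0.60000 + -0.80000) / 3 = -0.533

-0.533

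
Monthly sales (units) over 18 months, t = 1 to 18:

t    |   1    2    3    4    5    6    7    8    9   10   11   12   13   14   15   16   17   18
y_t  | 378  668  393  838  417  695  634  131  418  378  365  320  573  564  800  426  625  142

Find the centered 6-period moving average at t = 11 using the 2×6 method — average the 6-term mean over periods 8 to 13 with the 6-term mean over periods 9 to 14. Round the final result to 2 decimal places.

400.25

Sum over 8–13: 131 + 418 + 378 + 365 + 320 + 573 = 2185
Sum over 9–14: 418 + 378 + 365 + 320 + 573 + 564 = 2618
CMA at t=11 = (2185 + 2618) / (2·6) = 4803 / 12 = 400.25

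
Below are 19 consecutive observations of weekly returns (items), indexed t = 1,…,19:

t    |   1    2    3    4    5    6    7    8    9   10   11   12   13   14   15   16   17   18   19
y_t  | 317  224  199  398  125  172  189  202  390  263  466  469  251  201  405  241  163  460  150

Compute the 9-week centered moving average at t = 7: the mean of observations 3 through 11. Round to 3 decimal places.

Sum of periods 3–11: 199 + 398 + 125 + 172 + 189 + 202 + 390 + 263 + 466 = 2404
Divide by 9: 2404 / 9 = 267.111

267.111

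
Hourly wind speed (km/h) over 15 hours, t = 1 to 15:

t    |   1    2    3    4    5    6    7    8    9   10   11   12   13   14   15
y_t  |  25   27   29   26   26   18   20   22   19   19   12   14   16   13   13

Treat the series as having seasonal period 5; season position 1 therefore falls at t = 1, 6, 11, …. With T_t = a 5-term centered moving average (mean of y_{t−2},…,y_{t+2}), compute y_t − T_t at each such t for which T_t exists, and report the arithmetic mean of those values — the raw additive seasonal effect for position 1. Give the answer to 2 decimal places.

Season position 1 occurs at t = 6, 11 (where T_t is defined).
t=6: T_6 = 22.4000; y_6 − T_6 = 18 − 22.4000 = -4.4000
t=11: T_11 = 16.0000; y_11 − T_11 = 12 − 16.0000 = -4.0000
Mean deviation: (-4.4000 + -4.0000) / 2 = -4.20

-4.20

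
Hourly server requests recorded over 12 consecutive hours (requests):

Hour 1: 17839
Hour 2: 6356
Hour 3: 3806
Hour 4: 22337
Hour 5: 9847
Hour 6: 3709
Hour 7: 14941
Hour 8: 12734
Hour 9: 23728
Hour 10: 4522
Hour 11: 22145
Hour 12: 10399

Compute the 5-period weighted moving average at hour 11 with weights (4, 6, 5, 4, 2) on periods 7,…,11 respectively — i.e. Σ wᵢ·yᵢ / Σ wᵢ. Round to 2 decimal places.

Weighted sum: 4·14941 + 6·12734 + 5·23728 + 4·4522 + 2·22145 = 59764 + 76404 + 118640 + 18088 + 44290 = 317186
Weight total: 4 + 6 + 5 + 4 + 2 = 21
WMA = 317186 / 21 = 15104.10

15104.10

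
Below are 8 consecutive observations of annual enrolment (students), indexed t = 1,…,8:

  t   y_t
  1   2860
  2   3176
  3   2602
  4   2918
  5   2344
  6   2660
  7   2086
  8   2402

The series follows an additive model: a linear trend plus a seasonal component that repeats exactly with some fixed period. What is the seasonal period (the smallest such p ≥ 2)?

First differences y_{t+1} − y_t: 316, -574, 316, -574, 316, -574, …
The difference pattern repeats every 2 terms and not for any smaller step, so p = 2.

2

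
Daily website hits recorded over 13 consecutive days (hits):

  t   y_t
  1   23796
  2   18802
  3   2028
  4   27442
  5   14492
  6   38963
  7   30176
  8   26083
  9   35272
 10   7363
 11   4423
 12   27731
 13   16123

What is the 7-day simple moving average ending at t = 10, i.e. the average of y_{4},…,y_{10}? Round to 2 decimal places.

Sum of periods 4–10: 27442 + 14492 + 38963 + 30176 + 26083 + 35272 + 7363 = 179791
Divide by 7: 179791 / 7 = 25684.43

25684.43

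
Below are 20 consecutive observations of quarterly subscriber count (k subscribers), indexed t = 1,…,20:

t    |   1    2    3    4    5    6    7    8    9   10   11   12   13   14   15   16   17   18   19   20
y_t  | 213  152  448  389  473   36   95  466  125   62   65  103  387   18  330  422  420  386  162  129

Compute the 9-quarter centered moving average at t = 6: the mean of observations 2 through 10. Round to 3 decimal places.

Sum of periods 2–10: 152 + 448 + 389 + 473 + 36 + 95 + 466 + 125 + 62 = 2246
Divide by 9: 2246 / 9 = 249.556

249.556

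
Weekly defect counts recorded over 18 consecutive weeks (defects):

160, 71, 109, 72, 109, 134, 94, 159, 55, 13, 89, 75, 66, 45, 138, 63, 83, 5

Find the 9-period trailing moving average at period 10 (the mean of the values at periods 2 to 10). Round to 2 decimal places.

90.67

Sum of periods 2–10: 71 + 109 + 72 + 109 + 134 + 94 + 159 + 55 + 13 = 816
Divide by 9: 816 / 9 = 90.67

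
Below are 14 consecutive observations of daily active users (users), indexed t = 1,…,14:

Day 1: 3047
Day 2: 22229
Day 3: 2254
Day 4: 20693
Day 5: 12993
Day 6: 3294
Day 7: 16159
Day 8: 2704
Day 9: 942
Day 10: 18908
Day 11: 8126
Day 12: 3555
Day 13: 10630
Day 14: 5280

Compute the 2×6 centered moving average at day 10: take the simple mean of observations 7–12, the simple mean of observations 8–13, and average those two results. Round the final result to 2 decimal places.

Sum over 7–12: 16159 + 2704 + 942 + 18908 + 8126 + 3555 = 50394
Sum over 8–13: 2704 + 942 + 18908 + 8126 + 3555 + 10630 = 44865
CMA at t=10 = (50394 + 44865) / (2·6) = 95259 / 12 = 7938.25

7938.25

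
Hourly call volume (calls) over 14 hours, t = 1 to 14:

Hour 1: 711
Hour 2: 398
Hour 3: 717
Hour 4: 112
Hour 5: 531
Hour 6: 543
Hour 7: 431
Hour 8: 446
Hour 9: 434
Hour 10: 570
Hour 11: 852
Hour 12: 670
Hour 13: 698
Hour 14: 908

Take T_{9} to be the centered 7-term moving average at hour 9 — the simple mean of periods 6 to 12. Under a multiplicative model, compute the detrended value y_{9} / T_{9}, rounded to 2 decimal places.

0.77

Trend T_9 = (543 + 431 + 446 + 434 + 570 + 852 + 670) / 7 = 3946/7 = 563.7143
Ratio to trend: 434 / 563.7143 = 0.77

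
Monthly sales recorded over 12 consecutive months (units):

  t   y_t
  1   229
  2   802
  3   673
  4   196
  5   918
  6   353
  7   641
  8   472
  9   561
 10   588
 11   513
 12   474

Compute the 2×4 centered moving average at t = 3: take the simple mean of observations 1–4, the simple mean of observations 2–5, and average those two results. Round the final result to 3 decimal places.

561.125

Sum over 1–4: 229 + 802 + 673 + 196 = 1900
Sum over 2–5: 802 + 673 + 196 + 918 = 2589
CMA at t=3 = (1900 + 2589) / (2·4) = 4489 / 8 = 561.125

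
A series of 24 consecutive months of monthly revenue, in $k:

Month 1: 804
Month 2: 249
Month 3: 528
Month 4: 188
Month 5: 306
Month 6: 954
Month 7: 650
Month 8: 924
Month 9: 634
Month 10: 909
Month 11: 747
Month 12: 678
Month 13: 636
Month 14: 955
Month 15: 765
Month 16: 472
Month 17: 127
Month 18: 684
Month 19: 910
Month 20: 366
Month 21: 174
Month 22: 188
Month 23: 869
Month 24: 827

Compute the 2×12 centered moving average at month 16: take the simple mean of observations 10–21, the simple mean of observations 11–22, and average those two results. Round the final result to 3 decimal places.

588.542

Sum over 10–21: 909 + 747 + 678 + 636 + 955 + 765 + 472 + 127 + 684 + 910 + 366 + 174 = 7423
Sum over 11–22: 747 + 678 + 636 + 955 + 765 + 472 + 127 + 684 + 910 + 366 + 174 + 188 = 6702
CMA at t=16 = (7423 + 6702) / (2·12) = 14125 / 24 = 588.542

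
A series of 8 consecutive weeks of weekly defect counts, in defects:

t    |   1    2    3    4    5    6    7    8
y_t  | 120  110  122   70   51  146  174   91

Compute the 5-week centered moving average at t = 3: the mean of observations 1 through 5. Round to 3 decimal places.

94.600

Sum of periods 1–5: 120 + 110 + 122 + 70 + 51 = 473
Divide by 5: 473 / 5 = 94.600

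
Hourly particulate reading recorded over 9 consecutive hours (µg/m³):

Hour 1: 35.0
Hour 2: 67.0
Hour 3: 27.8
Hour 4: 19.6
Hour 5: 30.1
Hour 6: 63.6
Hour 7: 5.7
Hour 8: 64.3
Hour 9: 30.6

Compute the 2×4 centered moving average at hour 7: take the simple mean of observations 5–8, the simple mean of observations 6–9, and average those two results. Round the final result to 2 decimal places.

40.99

Sum over 5–8: 30.1 + 63.6 + 5.7 + 64.3 = 163.7
Sum over 6–9: 63.6 + 5.7 + 64.3 + 30.6 = 164.2
CMA at t=7 = (163.7 + 164.2) / (2·4) = 327.9 / 8 = 40.99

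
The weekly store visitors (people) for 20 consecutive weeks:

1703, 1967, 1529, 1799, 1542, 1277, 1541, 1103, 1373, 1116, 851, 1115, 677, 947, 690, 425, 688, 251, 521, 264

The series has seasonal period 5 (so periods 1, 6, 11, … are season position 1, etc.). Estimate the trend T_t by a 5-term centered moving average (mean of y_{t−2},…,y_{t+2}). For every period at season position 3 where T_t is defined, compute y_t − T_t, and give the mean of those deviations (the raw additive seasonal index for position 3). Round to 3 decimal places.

Season position 3 occurs at t = 3, 8, 13, 18 (where T_t is defined).
t=3: T_3 = 1708.00000; y_3 − T_3 = 1529 − 1708.00000 = -179.00000
t=8: T_8 = 1282.00000; y_8 − T_8 = 1103 − 1282.00000 = -179.00000
t=13: T_13 = 856.00000; y_13 − T_13 = 677 − 856.00000 = -179.00000
t=18: T_18 = 429.80000; y_18 − T_18 = 251 − 429.80000 = -178.80000
Mean deviation: (-179.00000 + -179.00000 + -179.00000 + -178.80000) / 4 = -178.950

-178.950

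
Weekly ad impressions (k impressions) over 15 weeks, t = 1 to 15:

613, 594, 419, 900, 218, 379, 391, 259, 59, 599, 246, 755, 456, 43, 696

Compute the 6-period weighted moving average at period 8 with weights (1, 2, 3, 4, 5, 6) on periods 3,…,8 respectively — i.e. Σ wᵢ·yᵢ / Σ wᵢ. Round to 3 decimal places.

376.095

Weighted sum: 1·419 + 2·900 + 3·218 + 4·379 + 5·391 + 6·259 = 419 + 1800 + 654 + 1516 + 1955 + 1554 = 7898
Weight total: 1 + 2 + 3 + 4 + 5 + 6 = 21
WMA = 7898 / 21 = 376.095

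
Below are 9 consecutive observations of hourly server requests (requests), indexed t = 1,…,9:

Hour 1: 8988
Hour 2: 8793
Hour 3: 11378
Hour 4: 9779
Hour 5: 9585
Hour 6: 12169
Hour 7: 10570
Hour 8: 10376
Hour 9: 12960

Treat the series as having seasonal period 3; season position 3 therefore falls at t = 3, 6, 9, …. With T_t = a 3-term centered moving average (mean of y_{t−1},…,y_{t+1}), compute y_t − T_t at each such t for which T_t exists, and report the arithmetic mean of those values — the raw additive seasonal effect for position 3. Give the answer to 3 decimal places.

Season position 3 occurs at t = 3, 6 (where T_t is defined).
t=3: T_3 = 9983.33333; y_3 − T_3 = 11378 − 9983.33333 = 1394.66667
t=6: T_6 = 10774.66667; y_6 − T_6 = 12169 − 10774.66667 = 1394.33333
Mean deviation: (1394.66667 + 1394.33333) / 2 = 1394.500

1394.500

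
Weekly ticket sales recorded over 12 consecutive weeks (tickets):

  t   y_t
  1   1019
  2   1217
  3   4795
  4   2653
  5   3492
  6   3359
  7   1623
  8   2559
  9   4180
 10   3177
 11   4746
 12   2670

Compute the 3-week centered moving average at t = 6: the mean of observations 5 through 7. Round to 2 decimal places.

Sum of periods 5–7: 3492 + 3359 + 1623 = 8474
Divide by 3: 8474 / 3 = 2824.67

2824.67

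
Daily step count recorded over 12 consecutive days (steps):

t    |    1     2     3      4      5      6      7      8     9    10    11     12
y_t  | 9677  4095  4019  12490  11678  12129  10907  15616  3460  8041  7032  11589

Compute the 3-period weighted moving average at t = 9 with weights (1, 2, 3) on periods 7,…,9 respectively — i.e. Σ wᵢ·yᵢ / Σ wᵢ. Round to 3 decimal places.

Weighted sum: 1·10907 + 2·15616 + 3·3460 = 10907 + 31232 + 10380 = 52519
Weight total: 1 + 2 + 3 = 6
WMA = 52519 / 6 = 8753.167

8753.167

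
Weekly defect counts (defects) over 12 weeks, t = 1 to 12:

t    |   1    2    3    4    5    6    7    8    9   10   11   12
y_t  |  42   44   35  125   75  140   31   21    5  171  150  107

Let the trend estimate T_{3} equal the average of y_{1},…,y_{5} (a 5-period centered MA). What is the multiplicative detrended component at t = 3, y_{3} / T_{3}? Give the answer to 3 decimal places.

0.545

Trend T_3 = (42 + 44 + 35 + 125 + 75) / 5 = 321/5 = 64.20000
Ratio to trend: 35 / 64.20000 = 0.545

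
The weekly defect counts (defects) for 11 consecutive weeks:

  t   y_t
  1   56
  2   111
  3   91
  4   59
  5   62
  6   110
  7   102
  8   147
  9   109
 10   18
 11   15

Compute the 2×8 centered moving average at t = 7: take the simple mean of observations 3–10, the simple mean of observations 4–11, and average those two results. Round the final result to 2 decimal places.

Sum over 3–10: 91 + 59 + 62 + 110 + 102 + 147 + 109 + 18 = 698
Sum over 4–11: 59 + 62 + 110 + 102 + 147 + 109 + 18 + 15 = 622
CMA at t=7 = (698 + 622) / (2·8) = 1320 / 16 = 82.50

82.50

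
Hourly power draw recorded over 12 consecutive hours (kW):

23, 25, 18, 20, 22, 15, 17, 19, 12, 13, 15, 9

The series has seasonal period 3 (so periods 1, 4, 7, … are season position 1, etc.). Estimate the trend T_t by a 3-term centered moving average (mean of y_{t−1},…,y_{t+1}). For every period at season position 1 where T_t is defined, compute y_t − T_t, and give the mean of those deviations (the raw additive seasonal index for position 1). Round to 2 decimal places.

-0.11

Season position 1 occurs at t = 4, 7, 10 (where T_t is defined).
t=4: T_4 = 20.0000; y_4 − T_4 = 20 − 20.0000 = 0.0000
t=7: T_7 = 17.0000; y_7 − T_7 = 17 − 17.0000 = 0.0000
t=10: T_10 = 13.3333; y_10 − T_10 = 13 − 13.3333 = -0.3333
Mean deviation: (0.0000 + 0.0000 + -0.3333) / 3 = -0.11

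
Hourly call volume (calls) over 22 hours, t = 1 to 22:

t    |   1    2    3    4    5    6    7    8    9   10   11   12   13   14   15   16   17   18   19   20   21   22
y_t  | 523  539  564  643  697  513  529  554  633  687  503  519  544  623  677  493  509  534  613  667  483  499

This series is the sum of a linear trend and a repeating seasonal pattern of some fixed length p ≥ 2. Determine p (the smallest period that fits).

First differences y_{t+1} − y_t: 16, 25, 79, 54, -184, 16, 25, 79, 54, -184, 16, 25, …
The difference pattern repeats every 5 terms and not for any smaller step, so p = 5.

5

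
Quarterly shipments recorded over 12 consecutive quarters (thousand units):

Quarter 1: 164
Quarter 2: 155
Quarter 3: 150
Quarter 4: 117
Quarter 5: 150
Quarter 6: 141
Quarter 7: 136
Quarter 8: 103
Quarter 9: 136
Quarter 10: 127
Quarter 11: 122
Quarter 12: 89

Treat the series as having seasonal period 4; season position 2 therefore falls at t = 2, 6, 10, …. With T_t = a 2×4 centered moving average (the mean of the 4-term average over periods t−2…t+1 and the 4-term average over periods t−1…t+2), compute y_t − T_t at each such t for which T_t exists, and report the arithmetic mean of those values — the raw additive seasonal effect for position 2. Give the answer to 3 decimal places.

6.750

Season position 2 occurs at t = 6, 10 (where T_t is defined).
t=6: T_6 = 134.25000; y_6 − T_6 = 141 − 134.25000 = 6.75000
t=10: T_10 = 120.25000; y_10 − T_10 = 127 − 120.25000 = 6.75000
Mean deviation: (6.75000 + 6.75000) / 2 = 6.750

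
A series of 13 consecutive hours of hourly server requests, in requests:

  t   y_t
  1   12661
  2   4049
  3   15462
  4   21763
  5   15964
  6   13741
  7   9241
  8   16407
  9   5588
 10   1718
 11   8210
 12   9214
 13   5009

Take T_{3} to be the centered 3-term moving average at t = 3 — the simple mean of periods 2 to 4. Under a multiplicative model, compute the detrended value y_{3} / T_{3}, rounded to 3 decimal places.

Trend T_3 = (4049 + 15462 + 21763) / 3 = 41274/3 = 13758.00000
Ratio to trend: 15462 / 13758.00000 = 1.124

1.124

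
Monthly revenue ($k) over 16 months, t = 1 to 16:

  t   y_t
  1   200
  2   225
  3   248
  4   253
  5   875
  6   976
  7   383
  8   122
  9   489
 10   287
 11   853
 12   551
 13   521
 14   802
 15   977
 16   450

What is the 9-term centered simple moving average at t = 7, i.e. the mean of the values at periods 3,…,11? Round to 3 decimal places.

Sum of periods 3–11: 248 + 253 + 875 + 976 + 383 + 122 + 489 + 287 + 853 = 4486
Divide by 9: 4486 / 9 = 498.444

498.444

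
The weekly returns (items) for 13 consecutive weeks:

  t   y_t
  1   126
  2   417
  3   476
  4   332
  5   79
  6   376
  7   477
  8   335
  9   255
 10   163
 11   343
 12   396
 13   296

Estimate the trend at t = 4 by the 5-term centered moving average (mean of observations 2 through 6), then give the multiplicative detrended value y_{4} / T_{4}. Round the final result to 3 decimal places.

Trend T_4 = (417 + 476 + 332 + 79 + 376) / 5 = 1680/5 = 336.00000
Ratio to trend: 332 / 336.00000 = 0.988

0.988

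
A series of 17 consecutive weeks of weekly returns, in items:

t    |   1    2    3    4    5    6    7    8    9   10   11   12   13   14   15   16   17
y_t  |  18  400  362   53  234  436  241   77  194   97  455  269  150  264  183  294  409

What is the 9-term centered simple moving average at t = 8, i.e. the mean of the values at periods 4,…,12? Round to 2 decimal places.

228.44

Sum of periods 4–12: 53 + 234 + 436 + 241 + 77 + 194 + 97 + 455 + 269 = 2056
Divide by 9: 2056 / 9 = 228.44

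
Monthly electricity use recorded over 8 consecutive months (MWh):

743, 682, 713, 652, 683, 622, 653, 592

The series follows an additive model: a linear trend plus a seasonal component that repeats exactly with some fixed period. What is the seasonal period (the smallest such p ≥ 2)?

First differences y_{t+1} − y_t: -61, 31, -61, 31, -61, 31, …
The difference pattern repeats every 2 terms and not for any smaller step, so p = 2.

2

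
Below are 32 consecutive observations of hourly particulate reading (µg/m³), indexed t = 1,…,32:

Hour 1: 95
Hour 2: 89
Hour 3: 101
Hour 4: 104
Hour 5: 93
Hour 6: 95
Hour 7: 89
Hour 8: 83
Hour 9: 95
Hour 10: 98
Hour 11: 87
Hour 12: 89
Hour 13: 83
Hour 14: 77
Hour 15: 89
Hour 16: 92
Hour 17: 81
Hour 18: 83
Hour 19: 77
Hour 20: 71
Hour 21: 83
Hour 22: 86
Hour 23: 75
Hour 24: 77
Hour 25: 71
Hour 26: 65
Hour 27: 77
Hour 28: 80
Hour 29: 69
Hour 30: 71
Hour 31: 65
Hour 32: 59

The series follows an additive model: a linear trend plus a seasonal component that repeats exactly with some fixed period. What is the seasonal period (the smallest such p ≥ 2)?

6

First differences y_{t+1} − y_t: -6, 12, 3, -11, 2, -6, -6, 12, 3, -11, 2, -6, -6, 12, …
The difference pattern repeats every 6 terms and not for any smaller step, so p = 6.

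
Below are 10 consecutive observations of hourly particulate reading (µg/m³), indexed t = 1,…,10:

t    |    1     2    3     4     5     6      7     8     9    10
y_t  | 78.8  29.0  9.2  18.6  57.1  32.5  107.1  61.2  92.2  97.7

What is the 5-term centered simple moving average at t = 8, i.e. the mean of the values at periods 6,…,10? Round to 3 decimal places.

78.140

Sum of periods 6–10: 32.5 + 107.1 + 61.2 + 92.2 + 97.7 = 390.7
Divide by 5: 390.7 / 5 = 78.140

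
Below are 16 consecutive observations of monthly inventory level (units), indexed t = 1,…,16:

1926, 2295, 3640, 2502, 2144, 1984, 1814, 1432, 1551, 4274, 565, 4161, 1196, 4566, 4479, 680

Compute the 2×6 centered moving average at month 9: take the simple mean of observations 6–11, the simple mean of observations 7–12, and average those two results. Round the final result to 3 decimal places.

2118.083

Sum over 6–11: 1984 + 1814 + 1432 + 1551 + 4274 + 565 = 11620
Sum over 7–12: 1814 + 1432 + 1551 + 4274 + 565 + 4161 = 13797
CMA at t=9 = (11620 + 13797) / (2·6) = 25417 / 12 = 2118.083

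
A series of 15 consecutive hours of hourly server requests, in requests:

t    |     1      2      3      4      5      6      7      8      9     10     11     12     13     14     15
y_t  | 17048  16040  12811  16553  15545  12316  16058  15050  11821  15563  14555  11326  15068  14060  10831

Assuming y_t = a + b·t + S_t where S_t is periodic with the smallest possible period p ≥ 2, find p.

3

First differences y_{t+1} − y_t: -1008, -3229, 3742, -1008, -3229, 3742, -1008, -3229, …
The difference pattern repeats every 3 terms and not for any smaller step, so p = 3.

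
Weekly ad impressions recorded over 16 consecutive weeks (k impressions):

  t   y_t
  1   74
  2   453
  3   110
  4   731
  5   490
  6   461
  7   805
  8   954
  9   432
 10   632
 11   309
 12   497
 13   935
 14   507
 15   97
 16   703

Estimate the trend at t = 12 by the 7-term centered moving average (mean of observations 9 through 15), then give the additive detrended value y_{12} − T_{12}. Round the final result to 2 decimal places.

10.00

Trend T_12 = (432 + 632 + 309 + 497 + 935 + 507 + 97) / 7 = 3409/7 = 487.0000
Detrended value: 497 − 487.0000 = 10.00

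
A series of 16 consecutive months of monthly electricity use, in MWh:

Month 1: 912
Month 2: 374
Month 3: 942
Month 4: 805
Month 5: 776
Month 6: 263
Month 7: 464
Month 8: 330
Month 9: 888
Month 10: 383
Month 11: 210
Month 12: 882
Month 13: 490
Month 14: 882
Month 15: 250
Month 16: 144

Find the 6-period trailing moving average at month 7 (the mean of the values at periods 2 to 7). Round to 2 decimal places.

604.00

Sum of periods 2–7: 374 + 942 + 805 + 776 + 263 + 464 = 3624
Divide by 6: 3624 / 6 = 604.00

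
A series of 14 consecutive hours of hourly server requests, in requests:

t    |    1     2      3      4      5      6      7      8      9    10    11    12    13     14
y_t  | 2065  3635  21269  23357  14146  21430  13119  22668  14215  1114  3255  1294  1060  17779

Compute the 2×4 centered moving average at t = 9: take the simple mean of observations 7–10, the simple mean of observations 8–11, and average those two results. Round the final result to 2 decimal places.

11546.00

Sum over 7–10: 13119 + 22668 + 14215 + 1114 = 51116
Sum over 8–11: 22668 + 14215 + 1114 + 3255 = 41252
CMA at t=9 = (51116 + 41252) / (2·4) = 92368 / 8 = 11546.00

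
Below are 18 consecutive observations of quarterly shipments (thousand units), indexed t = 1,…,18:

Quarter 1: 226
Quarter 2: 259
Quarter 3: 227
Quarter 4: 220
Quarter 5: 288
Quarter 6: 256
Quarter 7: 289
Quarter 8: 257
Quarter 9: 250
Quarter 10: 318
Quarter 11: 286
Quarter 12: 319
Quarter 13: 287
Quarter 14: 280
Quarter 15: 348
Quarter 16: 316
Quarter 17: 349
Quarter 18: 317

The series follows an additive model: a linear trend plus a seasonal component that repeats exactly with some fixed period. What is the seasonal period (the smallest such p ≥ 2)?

5

First differences y_{t+1} − y_t: 33, -32, -7, 68, -32, 33, -32, -7, 68, -32, 33, -32, …
The difference pattern repeats every 5 terms and not for any smaller step, so p = 5.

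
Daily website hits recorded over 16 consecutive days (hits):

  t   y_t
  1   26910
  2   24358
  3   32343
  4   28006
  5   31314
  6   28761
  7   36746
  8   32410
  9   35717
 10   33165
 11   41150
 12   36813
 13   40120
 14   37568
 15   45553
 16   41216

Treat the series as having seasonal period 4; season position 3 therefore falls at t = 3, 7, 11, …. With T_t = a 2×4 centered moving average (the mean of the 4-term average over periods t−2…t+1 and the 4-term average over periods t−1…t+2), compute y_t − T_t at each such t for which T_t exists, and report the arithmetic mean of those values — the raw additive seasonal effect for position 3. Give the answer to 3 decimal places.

Season position 3 occurs at t = 3, 7, 11 (where T_t is defined).
t=3: T_3 = 28454.75000; y_3 − T_3 = 32343 − 28454.75000 = 3888.25000
t=7: T_7 = 32858.12500; y_7 − T_7 = 36746 − 32858.12500 = 3887.87500
t=11: T_11 = 37261.62500; y_11 − T_11 = 41150 − 37261.62500 = 3888.37500
Mean deviation: (3888.25000 + 3887.87500 + 3888.37500) / 3 = 3888.167

3888.167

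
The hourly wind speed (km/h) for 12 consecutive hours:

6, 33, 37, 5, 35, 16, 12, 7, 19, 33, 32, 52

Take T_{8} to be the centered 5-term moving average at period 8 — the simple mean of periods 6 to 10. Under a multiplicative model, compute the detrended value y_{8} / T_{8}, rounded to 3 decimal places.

0.402

Trend T_8 = (16 + 12 + 7 + 19 + 33) / 5 = 87/5 = 17.40000
Ratio to trend: 7 / 17.40000 = 0.402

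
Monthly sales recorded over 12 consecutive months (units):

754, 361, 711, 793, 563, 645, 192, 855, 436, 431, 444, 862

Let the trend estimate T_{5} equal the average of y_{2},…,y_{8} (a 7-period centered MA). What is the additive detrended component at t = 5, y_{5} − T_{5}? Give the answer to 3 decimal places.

-25.571

Trend T_5 = (361 + 711 + 793 + 563 + 645 + 192 + 855) / 7 = 4120/7 = 588.57143
Detrended value: 563 − 588.57143 = -25.571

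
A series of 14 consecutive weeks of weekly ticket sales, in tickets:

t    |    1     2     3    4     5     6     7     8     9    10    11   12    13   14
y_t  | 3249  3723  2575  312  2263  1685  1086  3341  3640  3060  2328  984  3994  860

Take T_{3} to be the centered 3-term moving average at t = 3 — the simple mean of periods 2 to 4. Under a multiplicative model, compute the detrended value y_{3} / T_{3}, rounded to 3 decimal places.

1.169

Trend T_3 = (3723 + 2575 + 312) / 3 = 6610/3 = 2203.33333
Ratio to trend: 2575 / 2203.33333 = 1.169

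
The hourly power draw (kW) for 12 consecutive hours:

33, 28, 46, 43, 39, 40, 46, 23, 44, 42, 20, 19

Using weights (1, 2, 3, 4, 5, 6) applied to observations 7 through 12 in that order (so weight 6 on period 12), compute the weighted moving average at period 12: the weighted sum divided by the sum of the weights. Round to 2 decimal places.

28.86

Weighted sum: 1·46 + 2·23 + 3·44 + 4·42 + 5·20 + 6·19 = 46 + 46 + 132 + 168 + 100 + 114 = 606
Weight total: 1 + 2 + 3 + 4 + 5 + 6 = 21
WMA = 606 / 21 = 28.86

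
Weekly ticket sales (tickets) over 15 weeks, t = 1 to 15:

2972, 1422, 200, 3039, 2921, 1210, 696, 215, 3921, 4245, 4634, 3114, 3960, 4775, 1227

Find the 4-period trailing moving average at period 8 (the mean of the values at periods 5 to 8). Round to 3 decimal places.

Sum of periods 5–8: 2921 + 1210 + 696 + 215 = 5042
Divide by 4: 5042 / 4 = 1260.500

1260.500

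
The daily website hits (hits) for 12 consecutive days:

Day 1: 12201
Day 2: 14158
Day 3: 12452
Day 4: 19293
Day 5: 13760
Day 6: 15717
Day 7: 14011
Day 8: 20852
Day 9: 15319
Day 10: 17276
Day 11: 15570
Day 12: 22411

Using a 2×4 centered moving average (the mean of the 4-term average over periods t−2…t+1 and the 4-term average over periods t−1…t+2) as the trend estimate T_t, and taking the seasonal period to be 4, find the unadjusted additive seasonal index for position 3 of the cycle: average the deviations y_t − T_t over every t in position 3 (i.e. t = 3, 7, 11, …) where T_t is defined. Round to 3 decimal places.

Season position 3 occurs at t = 3, 7 (where T_t is defined).
t=3: T_3 = 14720.87500; y_3 − T_3 = 12452 − 14720.87500 = -2268.87500
t=7: T_7 = 16279.87500; y_7 − T_7 = 14011 − 16279.87500 = -2268.87500
Mean deviation: (-2268.87500 + -2268.87500) / 2 = -2268.875

-2268.875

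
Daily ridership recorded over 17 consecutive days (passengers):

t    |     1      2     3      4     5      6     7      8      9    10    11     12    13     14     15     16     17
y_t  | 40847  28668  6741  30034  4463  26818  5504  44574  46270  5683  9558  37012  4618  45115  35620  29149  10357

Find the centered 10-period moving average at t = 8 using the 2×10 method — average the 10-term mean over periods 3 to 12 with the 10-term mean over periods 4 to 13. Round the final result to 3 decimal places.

21559.550

Sum over 3–12: 6741 + 30034 + 4463 + 26818 + 5504 + 44574 + 46270 + 5683 + 9558 + 37012 = 216657
Sum over 4–13: 30034 + 4463 + 26818 + 5504 + 44574 + 46270 + 5683 + 9558 + 37012 + 4618 = 214534
CMA at t=8 = (216657 + 214534) / (2·10) = 431191 / 20 = 21559.550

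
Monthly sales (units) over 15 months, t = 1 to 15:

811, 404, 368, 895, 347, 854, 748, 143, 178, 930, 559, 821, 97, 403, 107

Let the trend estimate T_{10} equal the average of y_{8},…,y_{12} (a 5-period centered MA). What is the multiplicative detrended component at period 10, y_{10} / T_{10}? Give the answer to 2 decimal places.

Trend T_10 = (143 + 178 + 930 + 559 + 821) / 5 = 2631/5 = 526.2000
Ratio to trend: 930 / 526.2000 = 1.77

1.77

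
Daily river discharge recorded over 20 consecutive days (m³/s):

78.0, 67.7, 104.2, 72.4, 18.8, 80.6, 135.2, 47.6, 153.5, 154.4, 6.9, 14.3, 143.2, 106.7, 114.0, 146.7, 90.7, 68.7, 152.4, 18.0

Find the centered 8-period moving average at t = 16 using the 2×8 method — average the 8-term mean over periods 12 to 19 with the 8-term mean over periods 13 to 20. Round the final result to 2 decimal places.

Sum over 12–19: 14.3 + 143.2 + 106.7 + 114.0 + 146.7 + 90.7 + 68.7 + 152.4 = 836.7
Sum over 13–20: 143.2 + 106.7 + 114.0 + 146.7 + 90.7 + 68.7 + 152.4 + 18.0 = 840.4
CMA at t=16 = (836.7 + 840.4) / (2·8) = 1677.1 / 16 = 104.82

104.82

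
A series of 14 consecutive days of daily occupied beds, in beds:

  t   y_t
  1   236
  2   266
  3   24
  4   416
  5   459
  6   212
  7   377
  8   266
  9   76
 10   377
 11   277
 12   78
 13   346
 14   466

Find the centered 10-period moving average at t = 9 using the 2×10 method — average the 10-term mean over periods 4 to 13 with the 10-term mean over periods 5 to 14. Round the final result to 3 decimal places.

Sum over 4–13: 416 + 459 + 212 + 377 + 266 + 76 + 377 + 277 + 78 + 346 = 2884
Sum over 5–14: 459 + 212 + 377 + 266 + 76 + 377 + 277 + 78 + 346 + 466 = 2934
CMA at t=9 = (2884 + 2934) / (2·10) = 5818 / 20 = 290.900

290.900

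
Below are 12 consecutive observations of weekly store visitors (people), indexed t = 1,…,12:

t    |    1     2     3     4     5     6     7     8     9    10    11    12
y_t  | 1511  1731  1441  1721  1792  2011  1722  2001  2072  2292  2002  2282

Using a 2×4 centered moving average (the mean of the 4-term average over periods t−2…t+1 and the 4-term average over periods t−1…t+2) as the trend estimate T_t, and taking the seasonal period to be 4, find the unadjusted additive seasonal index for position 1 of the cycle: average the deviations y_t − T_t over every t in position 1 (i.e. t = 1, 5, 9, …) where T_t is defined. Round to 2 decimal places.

15.44

Season position 1 occurs at t = 5, 9 (where T_t is defined).
t=5: T_5 = 1776.3750; y_5 − T_5 = 1792 − 1776.3750 = 15.6250
t=9: T_9 = 2056.7500; y_9 − T_9 = 2072 − 2056.7500 = 15.2500
Mean deviation: (15.6250 + 15.2500) / 2 = 15.44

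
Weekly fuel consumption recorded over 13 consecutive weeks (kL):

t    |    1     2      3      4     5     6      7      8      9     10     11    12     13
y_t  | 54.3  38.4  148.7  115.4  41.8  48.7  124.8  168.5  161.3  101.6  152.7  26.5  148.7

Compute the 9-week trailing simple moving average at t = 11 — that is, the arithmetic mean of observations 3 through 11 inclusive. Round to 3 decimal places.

118.167

Sum of periods 3–11: 148.7 + 115.4 + 41.8 + 48.7 + 124.8 + 168.5 + 161.3 + 101.6 + 152.7 = 1063.5
Divide by 9: 1063.5 / 9 = 118.167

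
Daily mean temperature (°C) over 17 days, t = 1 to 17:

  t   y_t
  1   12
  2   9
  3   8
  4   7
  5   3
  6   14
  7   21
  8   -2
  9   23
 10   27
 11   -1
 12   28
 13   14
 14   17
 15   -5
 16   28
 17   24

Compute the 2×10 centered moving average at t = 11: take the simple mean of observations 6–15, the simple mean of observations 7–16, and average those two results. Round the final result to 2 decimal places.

14.30

Sum over 6–15: 14 + 21 + (-2) + 23 + 27 + (-1) + 28 + 14 + 17 + (-5) = 136
Sum over 7–16: 21 + (-2) + 23 + 27 + (-1) + 28 + 14 + 17 + (-5) + 28 = 150
CMA at t=11 = (136 + 150) / (2·10) = 286 / 20 = 14.30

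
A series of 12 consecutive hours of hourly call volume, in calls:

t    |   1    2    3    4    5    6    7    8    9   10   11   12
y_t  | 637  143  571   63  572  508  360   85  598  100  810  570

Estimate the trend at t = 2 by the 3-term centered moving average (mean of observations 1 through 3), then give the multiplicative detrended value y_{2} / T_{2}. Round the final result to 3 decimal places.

0.318

Trend T_2 = (637 + 143 + 571) / 3 = 1351/3 = 450.33333
Ratio to trend: 143 / 450.33333 = 0.318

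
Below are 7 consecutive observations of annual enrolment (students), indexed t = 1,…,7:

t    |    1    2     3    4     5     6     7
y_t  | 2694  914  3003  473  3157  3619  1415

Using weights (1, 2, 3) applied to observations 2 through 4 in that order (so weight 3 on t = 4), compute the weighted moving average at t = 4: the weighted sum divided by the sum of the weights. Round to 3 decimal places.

1389.833

Weighted sum: 1·914 + 2·3003 + 3·473 = 914 + 6006 + 1419 = 8339
Weight total: 1 + 2 + 3 = 6
WMA = 8339 / 6 = 1389.833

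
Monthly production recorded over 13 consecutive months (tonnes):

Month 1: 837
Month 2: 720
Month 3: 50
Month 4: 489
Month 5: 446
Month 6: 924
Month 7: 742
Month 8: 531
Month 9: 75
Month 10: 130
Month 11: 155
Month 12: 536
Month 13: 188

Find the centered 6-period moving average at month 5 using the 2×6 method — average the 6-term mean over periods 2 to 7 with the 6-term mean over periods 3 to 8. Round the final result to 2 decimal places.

546.08

Sum over 2–7: 720 + 50 + 489 + 446 + 924 + 742 = 3371
Sum over 3–8: 50 + 489 + 446 + 924 + 742 + 531 = 3182
CMA at t=5 = (3371 + 3182) / (2·6) = 6553 / 12 = 546.08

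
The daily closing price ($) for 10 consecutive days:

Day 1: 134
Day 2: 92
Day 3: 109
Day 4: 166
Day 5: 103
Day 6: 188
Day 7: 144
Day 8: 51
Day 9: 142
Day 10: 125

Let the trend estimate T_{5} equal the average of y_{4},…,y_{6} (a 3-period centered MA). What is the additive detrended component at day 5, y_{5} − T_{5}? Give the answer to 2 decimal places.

-49.33

Trend T_5 = (166 + 103 + 188) / 3 = 457/3 = 152.3333
Detrended value: 103 − 152.3333 = -49.33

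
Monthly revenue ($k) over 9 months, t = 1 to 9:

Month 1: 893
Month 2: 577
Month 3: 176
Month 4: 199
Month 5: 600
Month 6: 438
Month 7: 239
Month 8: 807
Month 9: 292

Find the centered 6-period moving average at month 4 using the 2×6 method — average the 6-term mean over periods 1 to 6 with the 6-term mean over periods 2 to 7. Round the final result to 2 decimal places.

426.00

Sum over 1–6: 893 + 577 + 176 + 199 + 600 + 438 = 2883
Sum over 2–7: 577 + 176 + 199 + 600 + 438 + 239 = 2229
CMA at t=4 = (2883 + 2229) / (2·6) = 5112 / 12 = 426.00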